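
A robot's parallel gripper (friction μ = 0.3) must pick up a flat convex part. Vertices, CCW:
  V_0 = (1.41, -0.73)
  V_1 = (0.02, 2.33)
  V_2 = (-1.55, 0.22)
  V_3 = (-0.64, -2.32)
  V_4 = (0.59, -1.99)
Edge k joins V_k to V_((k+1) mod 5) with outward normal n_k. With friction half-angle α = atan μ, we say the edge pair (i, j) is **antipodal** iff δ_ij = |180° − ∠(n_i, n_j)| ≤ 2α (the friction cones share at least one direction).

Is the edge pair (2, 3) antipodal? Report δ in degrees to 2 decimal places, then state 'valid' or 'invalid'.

δ = 94.69°, invalid

α = atan 0.3 = 16.70°;  2α = 33.40°
edge 2: e_2 = (+0.91, -2.54);  n_2 = (-0.9414, -0.3373)
edge 3: e_3 = (+1.23, +0.33);  n_3 = (+0.2591, -0.9658)
∠(n_2, n_3) = 85.31°
δ = |180° − 85.31°| = 94.69°
94.69° > 2α = 33.40°  →  invalid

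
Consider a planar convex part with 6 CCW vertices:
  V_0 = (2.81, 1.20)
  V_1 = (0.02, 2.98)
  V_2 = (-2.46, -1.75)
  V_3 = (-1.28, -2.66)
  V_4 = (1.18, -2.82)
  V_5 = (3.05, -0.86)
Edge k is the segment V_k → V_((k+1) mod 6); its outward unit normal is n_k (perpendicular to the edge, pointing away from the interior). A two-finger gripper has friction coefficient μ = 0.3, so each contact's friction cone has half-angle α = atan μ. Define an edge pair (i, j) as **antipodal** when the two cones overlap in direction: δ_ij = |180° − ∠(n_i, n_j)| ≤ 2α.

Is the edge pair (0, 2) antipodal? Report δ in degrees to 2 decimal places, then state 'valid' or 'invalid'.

δ = 5.10°, valid

α = atan 0.3 = 16.70°;  2α = 33.40°
edge 0: e_0 = (-2.79, +1.78);  n_0 = (+0.5379, +0.8430)
edge 2: e_2 = (+1.18, -0.91);  n_2 = (-0.6107, -0.7919)
∠(n_0, n_2) = 174.90°
δ = |180° − 174.90°| = 5.10°
5.10° ≤ 2α = 33.40°  →  valid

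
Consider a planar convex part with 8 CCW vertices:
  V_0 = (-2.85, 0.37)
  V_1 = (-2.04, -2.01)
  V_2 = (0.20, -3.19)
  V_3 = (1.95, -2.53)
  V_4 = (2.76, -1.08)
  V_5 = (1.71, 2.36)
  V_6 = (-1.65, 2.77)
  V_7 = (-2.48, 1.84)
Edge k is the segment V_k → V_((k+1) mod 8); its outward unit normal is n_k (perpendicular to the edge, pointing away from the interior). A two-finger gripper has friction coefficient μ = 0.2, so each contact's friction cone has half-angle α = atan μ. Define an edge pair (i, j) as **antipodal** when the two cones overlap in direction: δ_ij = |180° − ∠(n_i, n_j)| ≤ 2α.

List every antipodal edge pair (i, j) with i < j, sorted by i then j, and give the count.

count = 4; pairs: (0,4), (1,5), (3,6), (3,7)

α = atan 0.2 = 11.31°;  2α = 22.62°
n_0 = (-0.9467, -0.3222)
n_1 = (-0.4661, -0.8847)
n_2 = (+0.3529, -0.9357)
n_3 = (+0.8730, -0.4877)
n_4 = (+0.9564, +0.2919)
n_5 = (+0.1211, +0.9926)
n_6 = (-0.7461, +0.6659)
n_7 = (-0.9698, +0.2441)
  (0,1): δ = 136.57°  ·
  (0,2): δ = 88.13°  ·
  (0,3): δ = 47.98°  ·
  (0,4): δ = 1.82°  ✓
  (0,5): δ = 64.25°  ·
  (0,6): δ = 119.46°  ·
  (0,7): δ = 147.08°  ·
  (1,2): δ = 131.56°  ·
  (1,3): δ = 91.41°  ·
  (1,4): δ = 45.25°  ·
  (1,5): δ = 20.82°  ✓
  (1,6): δ = 76.03°  ·
  (1,7): δ = 103.65°  ·
  (2,3): δ = 139.85°  ·
  (2,4): δ = 93.69°  ·
  (2,5): δ = 27.62°  ·
  (2,6): δ = 27.59°  ·
  (2,7): δ = 55.21°  ·
  (3,4): δ = 133.84°  ·
  (3,5): δ = 67.77°  ·
  (3,6): δ = 12.56°  ✓
  (3,7): δ = 15.06°  ✓
  (4,5): δ = 113.93°  ·
  (4,6): δ = 58.72°  ·
  (4,7): δ = 31.10°  ·
  (5,6): δ = 124.79°  ·
  (5,7): δ = 97.17°  ·
  (6,7): δ = 152.38°  ·
antipodal pairs: 4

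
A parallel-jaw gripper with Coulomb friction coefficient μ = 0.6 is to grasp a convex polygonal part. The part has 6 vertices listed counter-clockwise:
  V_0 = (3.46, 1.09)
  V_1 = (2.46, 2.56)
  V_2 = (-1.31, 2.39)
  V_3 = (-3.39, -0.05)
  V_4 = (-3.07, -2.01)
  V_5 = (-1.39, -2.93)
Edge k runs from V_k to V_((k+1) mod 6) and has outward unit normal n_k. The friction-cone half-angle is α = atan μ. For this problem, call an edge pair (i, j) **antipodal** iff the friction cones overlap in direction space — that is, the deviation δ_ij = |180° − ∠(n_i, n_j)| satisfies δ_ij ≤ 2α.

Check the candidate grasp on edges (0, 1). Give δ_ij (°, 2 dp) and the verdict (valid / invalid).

δ = 121.64°, invalid

α = atan 0.6 = 30.96°;  2α = 61.93°
edge 0: e_0 = (-1.00, +1.47);  n_0 = (+0.8268, +0.5625)
edge 1: e_1 = (-3.77, -0.17);  n_1 = (-0.0450, +0.9990)
∠(n_0, n_1) = 58.36°
δ = |180° − 58.36°| = 121.64°
121.64° > 2α = 61.93°  →  invalid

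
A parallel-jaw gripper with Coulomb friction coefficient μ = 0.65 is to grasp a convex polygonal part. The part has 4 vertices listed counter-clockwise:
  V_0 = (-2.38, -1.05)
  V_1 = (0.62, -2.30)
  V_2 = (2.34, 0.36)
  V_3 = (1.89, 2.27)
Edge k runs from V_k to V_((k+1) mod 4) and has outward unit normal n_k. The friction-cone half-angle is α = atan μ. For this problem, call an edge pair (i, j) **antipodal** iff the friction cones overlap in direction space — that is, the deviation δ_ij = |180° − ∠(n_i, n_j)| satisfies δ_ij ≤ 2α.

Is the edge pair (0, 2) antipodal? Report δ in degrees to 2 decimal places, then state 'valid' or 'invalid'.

α = atan 0.65 = 33.02°;  2α = 66.05°
edge 0: e_0 = (+3.00, -1.25);  n_0 = (-0.3846, -0.9231)
edge 2: e_2 = (-0.45, +1.91);  n_2 = (+0.9734, +0.2293)
∠(n_0, n_2) = 125.88°
δ = |180° − 125.88°| = 54.12°
54.12° ≤ 2α = 66.05°  →  valid

δ = 54.12°, valid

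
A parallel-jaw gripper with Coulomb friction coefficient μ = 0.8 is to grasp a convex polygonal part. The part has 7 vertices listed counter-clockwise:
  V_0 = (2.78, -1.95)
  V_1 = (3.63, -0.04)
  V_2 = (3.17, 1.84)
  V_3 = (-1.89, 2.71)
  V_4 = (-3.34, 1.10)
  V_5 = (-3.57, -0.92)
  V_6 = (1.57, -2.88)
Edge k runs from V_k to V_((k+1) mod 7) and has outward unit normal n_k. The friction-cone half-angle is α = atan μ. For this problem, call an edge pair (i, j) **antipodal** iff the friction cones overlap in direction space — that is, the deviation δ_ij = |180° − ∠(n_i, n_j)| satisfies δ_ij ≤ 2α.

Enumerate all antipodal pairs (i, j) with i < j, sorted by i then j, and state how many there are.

α = atan 0.8 = 38.66°;  2α = 77.32°
n_0 = (+0.9136, -0.4066)
n_1 = (+0.9713, +0.2377)
n_2 = (+0.1695, +0.9855)
n_3 = (-0.7431, +0.6692)
n_4 = (-0.9936, +0.1131)
n_5 = (-0.3563, -0.9344)
n_6 = (+0.6094, -0.7929)
  (0,1): δ = 142.26°  ·
  (0,2): δ = 75.77°  ✓
  (0,3): δ = 18.02°  ✓
  (0,4): δ = 17.49°  ✓
  (0,5): δ = 93.12°  ·
  (0,6): δ = 151.54°  ·
  (1,2): δ = 113.50°  ·
  (1,3): δ = 55.76°  ✓
  (1,4): δ = 20.24°  ✓
  (1,5): δ = 55.38°  ✓
  (1,6): δ = 113.80°  ·
  (2,3): δ = 122.25°  ·
  (2,4): δ = 86.74°  ·
  (2,5): δ = 11.12°  ✓
  (2,6): δ = 47.30°  ✓
  (3,4): δ = 144.49°  ·
  (3,5): δ = 68.87°  ✓
  (3,6): δ = 10.45°  ✓
  (4,5): δ = 104.38°  ·
  (4,6): δ = 45.96°  ✓
  (5,6): δ = 121.58°  ·
antipodal pairs: 11

count = 11; pairs: (0,2), (0,3), (0,4), (1,3), (1,4), (1,5), (2,5), (2,6), (3,5), (3,6), (4,6)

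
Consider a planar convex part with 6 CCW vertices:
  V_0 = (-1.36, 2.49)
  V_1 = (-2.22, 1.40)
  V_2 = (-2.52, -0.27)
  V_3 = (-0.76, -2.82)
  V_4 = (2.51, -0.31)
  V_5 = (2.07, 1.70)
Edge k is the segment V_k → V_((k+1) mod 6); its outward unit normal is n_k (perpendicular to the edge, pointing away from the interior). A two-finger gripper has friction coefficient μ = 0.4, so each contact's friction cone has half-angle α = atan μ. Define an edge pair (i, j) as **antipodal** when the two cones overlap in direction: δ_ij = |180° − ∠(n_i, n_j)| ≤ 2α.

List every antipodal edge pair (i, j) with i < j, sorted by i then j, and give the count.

count = 5; pairs: (0,3), (1,3), (1,4), (2,4), (2,5)

α = atan 0.4 = 21.80°;  2α = 43.60°
n_0 = (-0.7851, +0.6194)
n_1 = (-0.9842, +0.1768)
n_2 = (-0.8230, -0.5680)
n_3 = (+0.6089, -0.7933)
n_4 = (+0.9769, +0.2138)
n_5 = (+0.2244, +0.9745)
  (0,1): δ = 151.91°  ·
  (0,2): δ = 107.11°  ·
  (0,3): δ = 14.22°  ✓
  (0,4): δ = 50.62°  ·
  (0,5): δ = 115.30°  ·
  (1,2): δ = 135.20°  ·
  (1,3): δ = 42.31°  ✓
  (1,4): δ = 22.53°  ✓
  (1,5): δ = 87.21°  ·
  (2,3): δ = 87.10°  ·
  (2,4): δ = 22.27°  ✓
  (2,5): δ = 42.42°  ✓
  (3,4): δ = 115.16°  ·
  (3,5): δ = 50.48°  ·
  (4,5): δ = 115.32°  ·
antipodal pairs: 5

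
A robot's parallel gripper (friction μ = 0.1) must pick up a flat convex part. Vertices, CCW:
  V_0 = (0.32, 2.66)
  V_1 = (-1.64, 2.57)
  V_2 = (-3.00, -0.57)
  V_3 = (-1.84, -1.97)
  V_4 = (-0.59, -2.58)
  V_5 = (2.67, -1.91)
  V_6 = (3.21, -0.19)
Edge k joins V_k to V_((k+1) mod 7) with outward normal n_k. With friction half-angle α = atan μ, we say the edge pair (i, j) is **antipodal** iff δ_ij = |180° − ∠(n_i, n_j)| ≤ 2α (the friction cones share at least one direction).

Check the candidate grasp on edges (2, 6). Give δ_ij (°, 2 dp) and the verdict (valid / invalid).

δ = 5.76°, valid

α = atan 0.1 = 5.71°;  2α = 11.42°
edge 2: e_2 = (+1.16, -1.40);  n_2 = (-0.7700, -0.6380)
edge 6: e_6 = (-2.89, +2.85);  n_6 = (+0.7022, +0.7120)
∠(n_2, n_6) = 174.24°
δ = |180° − 174.24°| = 5.76°
5.76° ≤ 2α = 11.42°  →  valid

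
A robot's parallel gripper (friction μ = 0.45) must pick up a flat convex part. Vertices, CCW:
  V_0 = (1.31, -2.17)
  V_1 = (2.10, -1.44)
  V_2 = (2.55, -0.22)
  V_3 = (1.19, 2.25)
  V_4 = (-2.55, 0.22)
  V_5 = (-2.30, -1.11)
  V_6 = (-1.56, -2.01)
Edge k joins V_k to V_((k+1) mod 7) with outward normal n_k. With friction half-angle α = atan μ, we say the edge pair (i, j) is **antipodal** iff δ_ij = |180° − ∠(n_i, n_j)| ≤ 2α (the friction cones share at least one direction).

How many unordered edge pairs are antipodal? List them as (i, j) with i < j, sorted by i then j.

count = 6; pairs: (0,3), (1,3), (1,4), (2,4), (2,5), (3,6)

α = atan 0.45 = 24.23°;  2α = 48.46°
n_0 = (+0.6787, -0.7344)
n_1 = (+0.9382, -0.3461)
n_2 = (+0.8760, +0.4823)
n_3 = (-0.4770, +0.8789)
n_4 = (-0.9828, -0.1847)
n_5 = (-0.7724, -0.6351)
n_6 = (-0.0557, -0.9984)
  (0,1): δ = 152.99°  ·
  (0,2): δ = 103.90°  ·
  (0,3): δ = 14.25°  ✓
  (0,4): δ = 57.91°  ·
  (0,5): δ = 86.69°  ·
  (0,6): δ = 134.07°  ·
  (1,2): δ = 130.92°  ·
  (1,3): δ = 41.26°  ✓
  (1,4): δ = 30.89°  ✓
  (1,5): δ = 59.67°  ·
  (1,6): δ = 107.06°  ·
  (2,3): δ = 90.35°  ·
  (2,4): δ = 18.19°  ✓
  (2,5): δ = 10.59°  ✓
  (2,6): δ = 57.97°  ·
  (3,4): δ = 107.85°  ·
  (3,5): δ = 79.06°  ·
  (3,6): δ = 31.68°  ✓
  (4,5): δ = 151.22°  ·
  (4,6): δ = 103.84°  ·
  (5,6): δ = 132.62°  ·
antipodal pairs: 6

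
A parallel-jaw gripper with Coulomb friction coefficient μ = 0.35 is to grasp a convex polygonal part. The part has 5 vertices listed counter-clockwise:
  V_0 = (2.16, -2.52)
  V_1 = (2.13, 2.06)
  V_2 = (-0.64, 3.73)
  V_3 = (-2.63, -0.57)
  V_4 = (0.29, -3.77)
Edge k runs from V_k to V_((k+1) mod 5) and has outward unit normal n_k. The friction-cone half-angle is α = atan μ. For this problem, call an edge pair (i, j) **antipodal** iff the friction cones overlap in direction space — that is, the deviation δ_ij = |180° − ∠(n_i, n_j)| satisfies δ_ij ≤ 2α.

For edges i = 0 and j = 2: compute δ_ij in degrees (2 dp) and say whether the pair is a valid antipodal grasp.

δ = 25.21°, valid

α = atan 0.35 = 19.29°;  2α = 38.58°
edge 0: e_0 = (-0.03, +4.58);  n_0 = (+1.0000, +0.0066)
edge 2: e_2 = (-1.99, -4.30);  n_2 = (-0.9075, +0.4200)
∠(n_0, n_2) = 154.79°
δ = |180° − 154.79°| = 25.21°
25.21° ≤ 2α = 38.58°  →  valid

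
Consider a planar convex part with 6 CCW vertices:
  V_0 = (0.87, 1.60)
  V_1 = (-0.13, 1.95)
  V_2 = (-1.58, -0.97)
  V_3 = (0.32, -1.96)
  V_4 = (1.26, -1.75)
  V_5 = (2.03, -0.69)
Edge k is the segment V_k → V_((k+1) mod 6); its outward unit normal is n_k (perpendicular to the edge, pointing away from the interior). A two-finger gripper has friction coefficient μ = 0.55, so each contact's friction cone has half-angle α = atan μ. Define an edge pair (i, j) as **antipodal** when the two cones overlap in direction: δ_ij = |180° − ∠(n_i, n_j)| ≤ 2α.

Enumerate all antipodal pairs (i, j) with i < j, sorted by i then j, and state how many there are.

count = 6; pairs: (0,2), (0,3), (1,3), (1,4), (1,5), (2,5)

α = atan 0.55 = 28.81°;  2α = 57.62°
n_0 = (+0.3304, +0.9439)
n_1 = (-0.8957, +0.4448)
n_2 = (-0.4621, -0.8868)
n_3 = (+0.2180, -0.9759)
n_4 = (+0.8091, -0.5877)
n_5 = (+0.8921, +0.4519)
  (0,1): δ = 97.12°  ·
  (0,2): δ = 8.23°  ✓
  (0,3): δ = 31.88°  ✓
  (0,4): δ = 73.29°  ·
  (0,5): δ = 136.15°  ·
  (1,2): δ = 91.11°  ·
  (1,3): δ = 51.00°  ✓
  (1,4): δ = 9.59°  ✓
  (1,5): δ = 53.27°  ✓
  (2,3): δ = 139.88°  ·
  (2,4): δ = 98.47°  ·
  (2,5): δ = 35.61°  ✓
  (3,4): δ = 138.59°  ·
  (3,5): δ = 75.73°  ·
  (4,5): δ = 117.14°  ·
antipodal pairs: 6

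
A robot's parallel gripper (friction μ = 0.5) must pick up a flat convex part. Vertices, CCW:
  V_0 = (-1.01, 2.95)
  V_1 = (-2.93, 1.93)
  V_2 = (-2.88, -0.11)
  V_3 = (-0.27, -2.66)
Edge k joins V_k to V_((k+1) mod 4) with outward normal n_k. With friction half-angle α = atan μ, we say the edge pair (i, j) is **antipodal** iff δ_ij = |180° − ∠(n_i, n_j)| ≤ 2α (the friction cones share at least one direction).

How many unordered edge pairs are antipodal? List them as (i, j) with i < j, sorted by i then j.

count = 2; pairs: (1,3), (2,3)

α = atan 0.5 = 26.57°;  2α = 53.13°
n_0 = (-0.4692, +0.8831)
n_1 = (-0.9997, -0.0245)
n_2 = (-0.6988, -0.7153)
n_3 = (+0.9914, +0.1308)
  (0,1): δ = 116.58°  ·
  (0,2): δ = 72.31°  ·
  (0,3): δ = 69.53°  ·
  (1,2): δ = 135.74°  ·
  (1,3): δ = 6.11°  ✓
  (2,3): δ = 38.15°  ✓
antipodal pairs: 2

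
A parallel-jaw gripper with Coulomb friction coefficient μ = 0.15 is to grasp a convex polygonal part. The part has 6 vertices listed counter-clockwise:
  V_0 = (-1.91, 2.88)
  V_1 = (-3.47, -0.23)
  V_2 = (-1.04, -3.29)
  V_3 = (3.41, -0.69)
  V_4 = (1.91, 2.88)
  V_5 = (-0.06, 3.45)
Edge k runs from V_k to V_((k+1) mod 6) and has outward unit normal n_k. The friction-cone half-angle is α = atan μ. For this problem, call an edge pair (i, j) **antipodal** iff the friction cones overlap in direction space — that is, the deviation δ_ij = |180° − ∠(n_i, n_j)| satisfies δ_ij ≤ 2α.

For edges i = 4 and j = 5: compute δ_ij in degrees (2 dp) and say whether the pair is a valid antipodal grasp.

α = atan 0.15 = 8.53°;  2α = 17.06°
edge 4: e_4 = (-1.97, +0.57);  n_4 = (+0.2779, +0.9606)
edge 5: e_5 = (-1.85, -0.57);  n_5 = (-0.2944, +0.9557)
∠(n_4, n_5) = 33.26°
δ = |180° − 33.26°| = 146.74°
146.74° > 2α = 17.06°  →  invalid

δ = 146.74°, invalid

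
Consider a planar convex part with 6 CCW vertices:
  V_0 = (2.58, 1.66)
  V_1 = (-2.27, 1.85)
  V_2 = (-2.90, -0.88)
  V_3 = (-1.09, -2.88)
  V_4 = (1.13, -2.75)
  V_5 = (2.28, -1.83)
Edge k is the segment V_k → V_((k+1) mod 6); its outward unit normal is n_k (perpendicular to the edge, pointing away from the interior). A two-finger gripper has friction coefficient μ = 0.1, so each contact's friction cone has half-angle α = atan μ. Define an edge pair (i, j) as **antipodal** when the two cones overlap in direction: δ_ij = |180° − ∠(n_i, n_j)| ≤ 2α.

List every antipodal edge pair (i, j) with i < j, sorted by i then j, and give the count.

count = 2; pairs: (0,3), (1,5)

α = atan 0.1 = 5.71°;  2α = 11.42°
n_0 = (+0.0391, +0.9992)
n_1 = (-0.9744, +0.2249)
n_2 = (-0.7414, -0.6710)
n_3 = (+0.0585, -0.9983)
n_4 = (+0.6247, -0.7809)
n_5 = (+0.9963, -0.0856)
  (0,1): δ = 100.75°  ·
  (0,2): δ = 45.61°  ·
  (0,3): δ = 5.59°  ✓
  (0,4): δ = 40.90°  ·
  (0,5): δ = 87.33°  ·
  (1,2): δ = 124.86°  ·
  (1,3): δ = 73.65°  ·
  (1,4): δ = 38.35°  ·
  (1,5): δ = 8.08°  ✓
  (2,3): δ = 128.79°  ·
  (2,4): δ = 93.49°  ·
  (2,5): δ = 47.06°  ·
  (3,4): δ = 144.69°  ·
  (3,5): δ = 98.26°  ·
  (4,5): δ = 133.57°  ·
antipodal pairs: 2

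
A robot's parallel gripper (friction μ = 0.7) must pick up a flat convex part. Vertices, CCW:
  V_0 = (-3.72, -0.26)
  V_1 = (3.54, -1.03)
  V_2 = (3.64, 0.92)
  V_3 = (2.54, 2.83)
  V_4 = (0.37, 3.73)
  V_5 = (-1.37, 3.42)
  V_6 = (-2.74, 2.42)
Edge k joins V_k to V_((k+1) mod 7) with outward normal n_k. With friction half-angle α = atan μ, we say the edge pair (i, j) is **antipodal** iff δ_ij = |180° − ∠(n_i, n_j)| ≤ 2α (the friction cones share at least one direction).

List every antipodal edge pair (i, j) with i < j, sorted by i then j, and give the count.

α = atan 0.7 = 34.99°;  2α = 69.98°
n_0 = (-0.1055, -0.9944)
n_1 = (+0.9987, -0.0512)
n_2 = (+0.8666, +0.4991)
n_3 = (+0.3831, +0.9237)
n_4 = (-0.1754, +0.9845)
n_5 = (-0.5896, +0.8077)
n_6 = (-0.9392, +0.3434)
  (0,1): δ = 86.88°  ·
  (0,2): δ = 54.01°  ✓
  (0,3): δ = 16.47°  ✓
  (0,4): δ = 16.16°  ✓
  (0,5): δ = 42.18°  ✓
  (0,6): δ = 75.97°  ·
  (1,2): δ = 147.13°  ·
  (1,3): δ = 109.59°  ·
  (1,4): δ = 76.96°  ·
  (1,5): δ = 50.94°  ✓
  (1,6): δ = 17.15°  ✓
  (2,3): δ = 142.46°  ·
  (2,4): δ = 109.84°  ·
  (2,5): δ = 83.81°  ·
  (2,6): δ = 50.02°  ✓
  (3,4): δ = 147.37°  ·
  (3,5): δ = 121.35°  ·
  (3,6): δ = 87.56°  ·
  (4,5): δ = 153.98°  ·
  (4,6): δ = 120.19°  ·
  (5,6): δ = 146.21°  ·
antipodal pairs: 7

count = 7; pairs: (0,2), (0,3), (0,4), (0,5), (1,5), (1,6), (2,6)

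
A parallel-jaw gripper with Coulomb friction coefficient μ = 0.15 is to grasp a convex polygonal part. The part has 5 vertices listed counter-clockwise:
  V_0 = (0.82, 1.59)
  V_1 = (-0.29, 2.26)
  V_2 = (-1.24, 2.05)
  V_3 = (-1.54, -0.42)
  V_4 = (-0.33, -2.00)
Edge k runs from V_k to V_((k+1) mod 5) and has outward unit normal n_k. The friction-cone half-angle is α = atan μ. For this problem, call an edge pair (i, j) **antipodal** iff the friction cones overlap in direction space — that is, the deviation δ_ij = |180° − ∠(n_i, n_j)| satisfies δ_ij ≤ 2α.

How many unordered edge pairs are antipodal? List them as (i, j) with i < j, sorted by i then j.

α = atan 0.15 = 8.53°;  2α = 17.06°
n_0 = (+0.5168, +0.8561)
n_1 = (-0.2158, +0.9764)
n_2 = (-0.9927, +0.1206)
n_3 = (-0.7939, -0.6080)
n_4 = (+0.9523, -0.3051)
  (0,1): δ = 136.42°  ·
  (0,2): δ = 65.81°  ·
  (0,3): δ = 21.44°  ·
  (0,4): δ = 103.35°  ·
  (1,2): δ = 109.39°  ·
  (1,3): δ = 65.02°  ·
  (1,4): δ = 59.77°  ·
  (2,3): δ = 135.63°  ·
  (2,4): δ = 10.84°  ✓
  (3,4): δ = 55.21°  ·
antipodal pairs: 1

count = 1; pairs: (2,4)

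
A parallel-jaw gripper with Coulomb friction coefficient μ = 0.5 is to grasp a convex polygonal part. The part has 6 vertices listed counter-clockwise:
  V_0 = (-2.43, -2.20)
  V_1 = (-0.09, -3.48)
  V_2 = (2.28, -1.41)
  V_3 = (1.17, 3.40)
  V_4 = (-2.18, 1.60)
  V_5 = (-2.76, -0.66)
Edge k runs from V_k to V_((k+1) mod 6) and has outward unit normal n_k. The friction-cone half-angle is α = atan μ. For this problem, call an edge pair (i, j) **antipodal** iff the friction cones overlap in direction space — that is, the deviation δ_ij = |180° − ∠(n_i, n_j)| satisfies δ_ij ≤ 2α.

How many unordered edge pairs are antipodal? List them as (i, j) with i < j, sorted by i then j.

α = atan 0.5 = 26.57°;  2α = 53.13°
n_0 = (-0.4799, -0.8773)
n_1 = (+0.6578, -0.7532)
n_2 = (+0.9744, +0.2249)
n_3 = (-0.4733, +0.8809)
n_4 = (-0.9686, +0.2486)
n_5 = (-0.9778, -0.2095)
  (0,1): δ = 110.19°  ·
  (0,2): δ = 48.33°  ✓
  (0,3): δ = 56.93°  ·
  (0,4): δ = 104.29°  ·
  (0,5): δ = 130.77°  ·
  (1,2): δ = 118.14°  ·
  (1,3): δ = 12.88°  ✓
  (1,4): δ = 34.47°  ✓
  (1,5): δ = 60.96°  ·
  (2,3): δ = 74.74°  ·
  (2,4): δ = 27.39°  ✓
  (2,5): δ = 0.90°  ✓
  (3,4): δ = 132.64°  ·
  (3,5): δ = 106.15°  ·
  (4,5): δ = 153.51°  ·
antipodal pairs: 5

count = 5; pairs: (0,2), (1,3), (1,4), (2,4), (2,5)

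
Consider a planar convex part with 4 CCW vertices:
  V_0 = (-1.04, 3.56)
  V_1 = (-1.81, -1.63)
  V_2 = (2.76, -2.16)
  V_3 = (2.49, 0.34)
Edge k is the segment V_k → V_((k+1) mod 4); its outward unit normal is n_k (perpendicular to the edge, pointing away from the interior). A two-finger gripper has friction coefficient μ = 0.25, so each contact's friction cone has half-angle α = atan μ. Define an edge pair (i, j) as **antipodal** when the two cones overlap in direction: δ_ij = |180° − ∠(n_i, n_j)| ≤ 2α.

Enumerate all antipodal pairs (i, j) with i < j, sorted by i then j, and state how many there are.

α = atan 0.25 = 14.04°;  2α = 28.07°
n_0 = (-0.9892, +0.1468)
n_1 = (-0.1152, -0.9933)
n_2 = (+0.9942, +0.1074)
n_3 = (+0.6739, +0.7388)
  (0,1): δ = 88.18°  ·
  (0,2): δ = 14.60°  ✓
  (0,3): δ = 56.07°  ·
  (1,2): δ = 77.22°  ·
  (1,3): δ = 35.76°  ·
  (2,3): δ = 138.53°  ·
antipodal pairs: 1

count = 1; pairs: (0,2)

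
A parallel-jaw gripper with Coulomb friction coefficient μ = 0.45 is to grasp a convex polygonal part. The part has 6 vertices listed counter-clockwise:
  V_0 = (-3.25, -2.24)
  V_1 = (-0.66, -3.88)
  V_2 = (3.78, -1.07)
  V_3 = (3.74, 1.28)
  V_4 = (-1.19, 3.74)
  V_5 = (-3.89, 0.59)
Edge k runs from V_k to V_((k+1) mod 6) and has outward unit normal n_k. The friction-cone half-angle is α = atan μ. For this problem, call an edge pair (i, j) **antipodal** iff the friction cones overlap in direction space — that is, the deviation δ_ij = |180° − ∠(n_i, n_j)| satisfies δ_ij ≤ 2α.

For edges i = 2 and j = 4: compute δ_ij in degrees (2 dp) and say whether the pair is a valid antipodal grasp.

α = atan 0.45 = 24.23°;  2α = 48.46°
edge 2: e_2 = (-0.04, +2.35);  n_2 = (+0.9999, +0.0170)
edge 4: e_4 = (-2.70, -3.15);  n_4 = (-0.7593, +0.6508)
∠(n_2, n_4) = 138.42°
δ = |180° − 138.42°| = 41.58°
41.58° ≤ 2α = 48.46°  →  valid

δ = 41.58°, valid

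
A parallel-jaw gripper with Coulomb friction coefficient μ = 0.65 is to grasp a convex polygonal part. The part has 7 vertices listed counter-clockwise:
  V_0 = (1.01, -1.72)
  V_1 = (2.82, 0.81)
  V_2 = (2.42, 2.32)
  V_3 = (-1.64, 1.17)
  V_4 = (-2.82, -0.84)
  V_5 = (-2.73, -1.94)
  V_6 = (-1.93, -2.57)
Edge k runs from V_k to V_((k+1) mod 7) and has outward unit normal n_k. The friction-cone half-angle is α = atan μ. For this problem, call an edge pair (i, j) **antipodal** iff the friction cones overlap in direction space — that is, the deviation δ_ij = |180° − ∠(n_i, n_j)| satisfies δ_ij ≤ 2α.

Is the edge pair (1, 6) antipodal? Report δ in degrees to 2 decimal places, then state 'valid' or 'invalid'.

α = atan 0.65 = 33.02°;  2α = 66.05°
edge 1: e_1 = (-0.40, +1.51);  n_1 = (+0.9667, +0.2561)
edge 6: e_6 = (+2.94, +0.85);  n_6 = (+0.2777, -0.9607)
∠(n_1, n_6) = 88.71°
δ = |180° − 88.71°| = 91.29°
91.29° > 2α = 66.05°  →  invalid

δ = 91.29°, invalid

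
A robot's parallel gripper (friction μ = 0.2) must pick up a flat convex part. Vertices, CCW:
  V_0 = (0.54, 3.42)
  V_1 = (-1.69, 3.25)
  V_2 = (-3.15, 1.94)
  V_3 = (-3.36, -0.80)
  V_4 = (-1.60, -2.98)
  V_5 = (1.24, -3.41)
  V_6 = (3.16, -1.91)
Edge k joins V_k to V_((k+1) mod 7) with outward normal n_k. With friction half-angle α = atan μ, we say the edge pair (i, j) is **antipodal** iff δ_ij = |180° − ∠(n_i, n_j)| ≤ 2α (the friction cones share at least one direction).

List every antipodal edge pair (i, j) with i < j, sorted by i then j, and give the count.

α = atan 0.2 = 11.31°;  2α = 22.62°
n_0 = (-0.0760, +0.9971)
n_1 = (-0.6678, +0.7443)
n_2 = (-0.9971, +0.0764)
n_3 = (-0.7781, -0.6282)
n_4 = (-0.1497, -0.9887)
n_5 = (+0.6156, -0.7880)
n_6 = (+0.8974, +0.4411)
  (0,1): δ = 142.46°  ·
  (0,2): δ = 98.74°  ·
  (0,3): δ = 55.44°  ·
  (0,4): δ = 12.97°  ✓
  (0,5): δ = 33.64°  ·
  (0,6): δ = 111.82°  ·
  (1,2): δ = 136.28°  ·
  (1,3): δ = 92.99°  ·
  (1,4): δ = 50.51°  ·
  (1,5): δ = 3.90°  ✓
  (1,6): δ = 74.28°  ·
  (2,3): δ = 136.70°  ·
  (2,4): δ = 94.23°  ·
  (2,5): δ = 47.62°  ·
  (2,6): δ = 30.56°  ·
  (3,4): δ = 137.52°  ·
  (3,5): δ = 90.92°  ·
  (3,6): δ = 12.74°  ✓
  (4,5): δ = 133.39°  ·
  (4,6): δ = 55.21°  ·
  (5,6): δ = 101.82°  ·
antipodal pairs: 3

count = 3; pairs: (0,4), (1,5), (3,6)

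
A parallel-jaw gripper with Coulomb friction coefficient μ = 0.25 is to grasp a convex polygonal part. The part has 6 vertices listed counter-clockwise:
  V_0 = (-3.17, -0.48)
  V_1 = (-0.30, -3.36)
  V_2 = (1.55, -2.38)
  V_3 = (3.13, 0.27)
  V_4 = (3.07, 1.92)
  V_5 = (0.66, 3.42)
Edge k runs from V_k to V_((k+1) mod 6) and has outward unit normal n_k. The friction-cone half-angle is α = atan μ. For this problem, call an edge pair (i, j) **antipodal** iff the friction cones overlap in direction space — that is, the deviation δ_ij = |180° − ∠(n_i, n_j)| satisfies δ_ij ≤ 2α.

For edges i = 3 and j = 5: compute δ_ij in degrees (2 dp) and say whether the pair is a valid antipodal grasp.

α = atan 0.25 = 14.04°;  2α = 28.07°
edge 3: e_3 = (-0.06, +1.65);  n_3 = (+0.9993, +0.0363)
edge 5: e_5 = (-3.83, -3.90);  n_5 = (-0.7135, +0.7007)
∠(n_3, n_5) = 133.44°
δ = |180° − 133.44°| = 46.56°
46.56° > 2α = 28.07°  →  invalid

δ = 46.56°, invalid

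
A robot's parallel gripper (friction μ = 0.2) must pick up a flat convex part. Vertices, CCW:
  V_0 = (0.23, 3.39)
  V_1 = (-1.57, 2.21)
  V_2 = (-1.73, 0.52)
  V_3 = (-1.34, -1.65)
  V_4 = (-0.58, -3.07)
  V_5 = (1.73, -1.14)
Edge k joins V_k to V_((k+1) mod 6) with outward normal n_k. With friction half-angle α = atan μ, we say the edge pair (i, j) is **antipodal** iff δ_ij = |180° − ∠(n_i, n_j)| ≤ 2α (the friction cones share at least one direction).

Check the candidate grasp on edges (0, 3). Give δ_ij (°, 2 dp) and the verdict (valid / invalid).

δ = 95.09°, invalid

α = atan 0.2 = 11.31°;  2α = 22.62°
edge 0: e_0 = (-1.80, -1.18);  n_0 = (-0.5483, +0.8363)
edge 3: e_3 = (+0.76, -1.42);  n_3 = (-0.8817, -0.4719)
∠(n_0, n_3) = 84.91°
δ = |180° − 84.91°| = 95.09°
95.09° > 2α = 22.62°  →  invalid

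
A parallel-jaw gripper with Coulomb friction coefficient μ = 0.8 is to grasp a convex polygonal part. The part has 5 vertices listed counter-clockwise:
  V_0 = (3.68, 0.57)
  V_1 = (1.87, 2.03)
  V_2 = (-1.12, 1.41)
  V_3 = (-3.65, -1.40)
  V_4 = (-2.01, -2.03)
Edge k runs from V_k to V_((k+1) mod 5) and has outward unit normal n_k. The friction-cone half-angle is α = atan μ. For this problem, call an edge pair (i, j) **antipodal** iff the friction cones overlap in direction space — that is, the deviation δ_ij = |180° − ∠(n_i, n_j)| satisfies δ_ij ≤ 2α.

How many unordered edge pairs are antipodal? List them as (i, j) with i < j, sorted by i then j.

α = atan 0.8 = 38.66°;  2α = 77.32°
n_0 = (+0.6278, +0.7783)
n_1 = (-0.2030, +0.9792)
n_2 = (-0.7432, +0.6691)
n_3 = (-0.3586, -0.9335)
n_4 = (+0.4156, -0.9095)
  (0,1): δ = 129.39°  ·
  (0,2): δ = 93.11°  ·
  (0,3): δ = 17.88°  ✓
  (0,4): δ = 63.45°  ✓
  (1,2): δ = 143.71°  ·
  (1,3): δ = 32.73°  ✓
  (1,4): δ = 12.84°  ✓
  (2,3): δ = 69.02°  ✓
  (2,4): δ = 23.44°  ✓
  (3,4): δ = 134.43°  ·
antipodal pairs: 6

count = 6; pairs: (0,3), (0,4), (1,3), (1,4), (2,3), (2,4)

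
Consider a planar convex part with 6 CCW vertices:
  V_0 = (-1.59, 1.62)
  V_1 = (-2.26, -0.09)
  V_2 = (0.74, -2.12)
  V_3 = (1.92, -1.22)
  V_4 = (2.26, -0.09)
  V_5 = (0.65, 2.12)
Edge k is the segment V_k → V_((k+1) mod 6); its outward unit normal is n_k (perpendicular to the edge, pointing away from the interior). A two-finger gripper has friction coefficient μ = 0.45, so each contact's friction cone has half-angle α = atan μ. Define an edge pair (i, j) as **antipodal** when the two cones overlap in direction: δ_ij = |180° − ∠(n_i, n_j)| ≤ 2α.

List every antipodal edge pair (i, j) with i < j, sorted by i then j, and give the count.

α = atan 0.45 = 24.23°;  2α = 48.46°
n_0 = (-0.9311, +0.3648)
n_1 = (-0.5604, -0.8282)
n_2 = (+0.6064, -0.7951)
n_3 = (+0.9576, -0.2881)
n_4 = (+0.8083, +0.5888)
n_5 = (-0.2179, +0.9760)
  (0,1): δ = 102.69°  ·
  (0,2): δ = 31.27°  ✓
  (0,3): δ = 4.65°  ✓
  (0,4): δ = 57.47°  ·
  (0,5): δ = 123.98°  ·
  (1,2): δ = 108.58°  ·
  (1,3): δ = 72.66°  ·
  (1,4): δ = 19.84°  ✓
  (1,5): δ = 46.67°  ✓
  (2,3): δ = 144.08°  ·
  (2,4): δ = 91.26°  ·
  (2,5): δ = 24.75°  ✓
  (3,4): δ = 127.18°  ·
  (3,5): δ = 60.67°  ·
  (4,5): δ = 113.49°  ·
antipodal pairs: 5

count = 5; pairs: (0,2), (0,3), (1,4), (1,5), (2,5)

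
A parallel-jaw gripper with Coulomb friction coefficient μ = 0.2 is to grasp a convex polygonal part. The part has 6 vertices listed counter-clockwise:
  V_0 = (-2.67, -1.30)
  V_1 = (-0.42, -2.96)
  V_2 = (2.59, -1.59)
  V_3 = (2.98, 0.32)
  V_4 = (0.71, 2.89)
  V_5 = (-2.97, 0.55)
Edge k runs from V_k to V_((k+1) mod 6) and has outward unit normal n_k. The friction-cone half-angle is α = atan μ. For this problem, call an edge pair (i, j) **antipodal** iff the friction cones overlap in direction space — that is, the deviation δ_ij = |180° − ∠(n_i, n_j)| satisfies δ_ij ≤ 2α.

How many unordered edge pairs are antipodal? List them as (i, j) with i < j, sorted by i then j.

α = atan 0.2 = 11.31°;  2α = 22.62°
n_0 = (-0.5937, -0.8047)
n_1 = (+0.4143, -0.9102)
n_2 = (+0.9798, -0.2001)
n_3 = (+0.7495, +0.6620)
n_4 = (-0.5366, +0.8439)
n_5 = (-0.9871, -0.1601)
  (0,1): δ = 119.11°  ·
  (0,2): δ = 65.12°  ·
  (0,3): δ = 12.13°  ✓
  (0,4): δ = 68.87°  ·
  (0,5): δ = 135.63°  ·
  (1,2): δ = 126.01°  ·
  (1,3): δ = 73.02°  ·
  (1,4): δ = 7.98°  ✓
  (1,5): δ = 74.74°  ·
  (2,3): δ = 127.01°  ·
  (2,4): δ = 46.01°  ·
  (2,5): δ = 20.75°  ✓
  (3,4): δ = 99.00°  ·
  (3,5): δ = 32.24°  ·
  (4,5): δ = 113.24°  ·
antipodal pairs: 3

count = 3; pairs: (0,3), (1,4), (2,5)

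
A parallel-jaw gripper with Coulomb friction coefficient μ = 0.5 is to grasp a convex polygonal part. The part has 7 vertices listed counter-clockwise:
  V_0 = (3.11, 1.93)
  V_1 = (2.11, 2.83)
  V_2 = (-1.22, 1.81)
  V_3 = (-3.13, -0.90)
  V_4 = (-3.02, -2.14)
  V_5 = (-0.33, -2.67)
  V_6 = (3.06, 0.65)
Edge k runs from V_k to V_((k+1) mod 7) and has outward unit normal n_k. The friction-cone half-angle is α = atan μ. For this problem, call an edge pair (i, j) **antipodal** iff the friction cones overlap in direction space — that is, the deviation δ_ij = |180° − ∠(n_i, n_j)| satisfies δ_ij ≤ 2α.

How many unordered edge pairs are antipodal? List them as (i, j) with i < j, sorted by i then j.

α = atan 0.5 = 26.57°;  2α = 53.13°
n_0 = (+0.6690, +0.7433)
n_1 = (-0.2929, +0.9562)
n_2 = (-0.8174, +0.5761)
n_3 = (-0.9961, -0.0884)
n_4 = (-0.1933, -0.9811)
n_5 = (+0.6997, -0.7144)
n_6 = (+0.9992, -0.0390)
  (0,1): δ = 120.98°  ·
  (0,2): δ = 83.19°  ·
  (0,3): δ = 42.94°  ✓
  (0,4): δ = 30.84°  ✓
  (0,5): δ = 86.39°  ·
  (0,6): δ = 129.75°  ·
  (1,2): δ = 142.21°  ·
  (1,3): δ = 101.96°  ·
  (1,4): δ = 28.18°  ✓
  (1,5): δ = 27.37°  ✓
  (1,6): δ = 70.73°  ·
  (2,3): δ = 139.75°  ·
  (2,4): δ = 65.97°  ·
  (2,5): δ = 10.42°  ✓
  (2,6): δ = 32.94°  ✓
  (3,4): δ = 106.22°  ·
  (3,5): δ = 50.67°  ✓
  (3,6): δ = 7.31°  ✓
  (4,5): δ = 124.45°  ·
  (4,6): δ = 81.09°  ·
  (5,6): δ = 136.64°  ·
antipodal pairs: 8

count = 8; pairs: (0,3), (0,4), (1,4), (1,5), (2,5), (2,6), (3,5), (3,6)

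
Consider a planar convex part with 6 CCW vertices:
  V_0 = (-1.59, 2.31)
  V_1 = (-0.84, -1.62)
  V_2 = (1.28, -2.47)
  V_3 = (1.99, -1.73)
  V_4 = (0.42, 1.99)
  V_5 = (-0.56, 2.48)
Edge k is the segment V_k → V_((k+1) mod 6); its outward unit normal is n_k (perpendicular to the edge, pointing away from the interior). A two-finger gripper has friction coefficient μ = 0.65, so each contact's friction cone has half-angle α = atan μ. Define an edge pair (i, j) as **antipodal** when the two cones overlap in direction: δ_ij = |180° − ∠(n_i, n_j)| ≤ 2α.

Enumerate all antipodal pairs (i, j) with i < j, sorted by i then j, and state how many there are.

α = atan 0.65 = 33.02°;  2α = 66.05°
n_0 = (-0.9823, -0.1875)
n_1 = (-0.3721, -0.9282)
n_2 = (+0.7216, -0.6923)
n_3 = (+0.9213, +0.3888)
n_4 = (+0.4472, +0.8944)
n_5 = (-0.1628, +0.9867)
  (0,1): δ = 122.65°  ·
  (0,2): δ = 54.62°  ✓
  (0,3): δ = 12.08°  ✓
  (0,4): δ = 52.63°  ✓
  (0,5): δ = 88.57°  ·
  (1,2): δ = 111.97°  ·
  (1,3): δ = 45.27°  ✓
  (1,4): δ = 4.72°  ✓
  (1,5): δ = 31.22°  ✓
  (2,3): δ = 113.30°  ·
  (2,4): δ = 72.75°  ·
  (2,5): δ = 36.81°  ✓
  (3,4): δ = 139.45°  ·
  (3,5): δ = 103.51°  ·
  (4,5): δ = 144.06°  ·
antipodal pairs: 7

count = 7; pairs: (0,2), (0,3), (0,4), (1,3), (1,4), (1,5), (2,5)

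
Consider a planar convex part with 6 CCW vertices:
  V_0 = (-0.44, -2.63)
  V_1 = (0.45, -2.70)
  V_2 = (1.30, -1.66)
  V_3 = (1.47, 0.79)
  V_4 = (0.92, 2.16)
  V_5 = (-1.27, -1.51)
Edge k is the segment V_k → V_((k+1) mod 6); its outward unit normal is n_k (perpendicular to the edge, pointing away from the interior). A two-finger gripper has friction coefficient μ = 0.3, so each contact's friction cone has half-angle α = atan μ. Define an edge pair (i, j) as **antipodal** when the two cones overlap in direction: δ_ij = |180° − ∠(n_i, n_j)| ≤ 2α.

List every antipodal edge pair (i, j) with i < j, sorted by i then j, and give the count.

count = 3; pairs: (1,4), (2,4), (3,5)

α = atan 0.3 = 16.70°;  2α = 33.40°
n_0 = (-0.0784, -0.9969)
n_1 = (+0.7743, -0.6328)
n_2 = (+0.9976, -0.0692)
n_3 = (+0.9280, +0.3726)
n_4 = (-0.8587, +0.5124)
n_5 = (-0.8034, -0.5954)
  (0,1): δ = 124.76°  ·
  (0,2): δ = 89.47°  ·
  (0,3): δ = 63.63°  ·
  (0,4): δ = 63.67°  ·
  (0,5): δ = 131.04°  ·
  (1,2): δ = 144.71°  ·
  (1,3): δ = 118.87°  ·
  (1,4): δ = 8.43°  ✓
  (1,5): δ = 75.80°  ·
  (2,3): δ = 154.16°  ·
  (2,4): δ = 26.86°  ✓
  (2,5): δ = 40.51°  ·
  (3,4): δ = 52.70°  ·
  (3,5): δ = 14.67°  ✓
  (4,5): δ = 112.63°  ·
antipodal pairs: 3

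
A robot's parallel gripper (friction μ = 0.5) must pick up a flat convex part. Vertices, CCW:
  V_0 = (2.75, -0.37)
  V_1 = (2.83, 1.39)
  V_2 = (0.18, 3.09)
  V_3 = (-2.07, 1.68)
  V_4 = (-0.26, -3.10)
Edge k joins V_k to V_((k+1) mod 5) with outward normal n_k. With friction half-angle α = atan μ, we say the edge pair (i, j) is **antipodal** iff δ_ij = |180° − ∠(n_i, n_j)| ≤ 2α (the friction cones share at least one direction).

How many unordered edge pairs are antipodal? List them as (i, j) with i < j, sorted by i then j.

α = atan 0.5 = 26.57°;  2α = 53.13°
n_0 = (+0.9990, -0.0454)
n_1 = (+0.5400, +0.8417)
n_2 = (-0.5310, +0.8474)
n_3 = (-0.9352, -0.3541)
n_4 = (+0.6718, -0.7407)
  (0,1): δ = 120.08°  ·
  (0,2): δ = 55.32°  ·
  (0,3): δ = 23.34°  ✓
  (0,4): δ = 134.81°  ·
  (1,2): δ = 115.25°  ·
  (1,3): δ = 36.58°  ✓
  (1,4): δ = 74.89°  ·
  (2,3): δ = 101.33°  ·
  (2,4): δ = 10.13°  ✓
  (3,4): δ = 68.53°  ·
antipodal pairs: 3

count = 3; pairs: (0,3), (1,3), (2,4)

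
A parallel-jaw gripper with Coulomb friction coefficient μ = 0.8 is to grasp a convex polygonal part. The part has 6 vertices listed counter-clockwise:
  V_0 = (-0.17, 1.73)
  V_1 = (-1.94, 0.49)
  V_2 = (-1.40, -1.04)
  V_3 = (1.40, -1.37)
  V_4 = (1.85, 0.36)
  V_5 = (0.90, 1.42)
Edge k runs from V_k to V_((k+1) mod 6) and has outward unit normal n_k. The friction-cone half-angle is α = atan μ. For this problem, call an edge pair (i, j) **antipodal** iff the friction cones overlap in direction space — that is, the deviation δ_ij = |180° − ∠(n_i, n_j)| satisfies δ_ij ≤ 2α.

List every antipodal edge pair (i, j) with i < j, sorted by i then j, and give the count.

count = 7; pairs: (0,2), (0,3), (1,3), (1,4), (1,5), (2,4), (2,5)

α = atan 0.8 = 38.66°;  2α = 77.32°
n_0 = (-0.5738, +0.8190)
n_1 = (-0.9430, -0.3328)
n_2 = (-0.1170, -0.9931)
n_3 = (+0.9678, -0.2517)
n_4 = (+0.7447, +0.6674)
n_5 = (+0.2783, +0.9605)
  (0,1): δ = 105.57°  ·
  (0,2): δ = 41.74°  ✓
  (0,3): δ = 40.41°  ✓
  (0,4): δ = 96.85°  ·
  (0,5): δ = 128.83°  ·
  (1,2): δ = 116.16°  ·
  (1,3): δ = 34.02°  ✓
  (1,4): δ = 22.43°  ✓
  (1,5): δ = 54.40°  ✓
  (2,3): δ = 97.86°  ·
  (2,4): δ = 41.41°  ✓
  (2,5): δ = 9.44°  ✓
  (3,4): δ = 123.55°  ·
  (3,5): δ = 91.58°  ·
  (4,5): δ = 148.02°  ·
antipodal pairs: 7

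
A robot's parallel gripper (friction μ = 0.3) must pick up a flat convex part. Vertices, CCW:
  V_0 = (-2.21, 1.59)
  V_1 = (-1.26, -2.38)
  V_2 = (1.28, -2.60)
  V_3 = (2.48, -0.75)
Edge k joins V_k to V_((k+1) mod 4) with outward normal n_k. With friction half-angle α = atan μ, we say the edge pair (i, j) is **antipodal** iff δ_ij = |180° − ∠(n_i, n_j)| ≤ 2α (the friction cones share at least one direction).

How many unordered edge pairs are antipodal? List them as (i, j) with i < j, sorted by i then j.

count = 1; pairs: (1,3)

α = atan 0.3 = 16.70°;  2α = 33.40°
n_0 = (-0.9725, -0.2327)
n_1 = (-0.0863, -0.9963)
n_2 = (+0.8390, -0.5442)
n_3 = (+0.4465, +0.8948)
  (0,1): δ = 108.41°  ·
  (0,2): δ = 46.43°  ·
  (0,3): δ = 50.03°  ·
  (1,2): δ = 118.02°  ·
  (1,3): δ = 21.57°  ✓
  (2,3): δ = 83.55°  ·
antipodal pairs: 1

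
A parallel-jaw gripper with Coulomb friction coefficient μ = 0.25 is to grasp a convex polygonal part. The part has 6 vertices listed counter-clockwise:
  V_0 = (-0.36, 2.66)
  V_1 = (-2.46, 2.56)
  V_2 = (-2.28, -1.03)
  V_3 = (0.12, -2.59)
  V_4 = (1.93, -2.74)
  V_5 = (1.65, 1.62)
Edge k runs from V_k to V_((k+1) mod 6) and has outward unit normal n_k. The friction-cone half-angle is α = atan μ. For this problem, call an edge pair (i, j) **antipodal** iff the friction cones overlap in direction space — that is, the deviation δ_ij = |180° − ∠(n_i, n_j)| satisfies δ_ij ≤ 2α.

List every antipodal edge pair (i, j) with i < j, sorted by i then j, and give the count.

α = atan 0.25 = 14.04°;  2α = 28.07°
n_0 = (-0.0476, +0.9989)
n_1 = (-0.9987, -0.0501)
n_2 = (-0.5450, -0.8384)
n_3 = (-0.0826, -0.9966)
n_4 = (+0.9979, +0.0641)
n_5 = (+0.4595, +0.8882)
  (0,1): δ = 89.86°  ·
  (0,2): δ = 35.75°  ·
  (0,3): δ = 7.46°  ✓
  (0,4): δ = 90.95°  ·
  (0,5): δ = 149.92°  ·
  (1,2): δ = 125.89°  ·
  (1,3): δ = 97.61°  ·
  (1,4): δ = 0.80°  ✓
  (1,5): δ = 59.77°  ·
  (2,3): δ = 151.71°  ·
  (2,4): δ = 53.30°  ·
  (2,5): δ = 5.67°  ✓
  (3,4): δ = 81.59°  ·
  (3,5): δ = 22.62°  ✓
  (4,5): δ = 121.03°  ·
antipodal pairs: 4

count = 4; pairs: (0,3), (1,4), (2,5), (3,5)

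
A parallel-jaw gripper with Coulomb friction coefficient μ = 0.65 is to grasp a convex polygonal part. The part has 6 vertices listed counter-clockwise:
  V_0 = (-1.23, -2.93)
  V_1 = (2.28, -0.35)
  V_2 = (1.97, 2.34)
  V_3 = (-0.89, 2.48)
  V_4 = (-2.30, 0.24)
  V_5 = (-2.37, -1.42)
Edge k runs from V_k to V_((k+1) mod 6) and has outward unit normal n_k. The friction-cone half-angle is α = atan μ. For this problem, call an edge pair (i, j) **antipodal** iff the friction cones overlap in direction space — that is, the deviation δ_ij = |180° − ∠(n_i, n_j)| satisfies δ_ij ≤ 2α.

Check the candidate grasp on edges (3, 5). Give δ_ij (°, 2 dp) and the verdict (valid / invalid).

α = atan 0.65 = 33.02°;  2α = 66.05°
edge 3: e_3 = (-1.41, -2.24);  n_3 = (-0.8463, +0.5327)
edge 5: e_5 = (+1.14, -1.51);  n_5 = (-0.7981, -0.6025)
∠(n_3, n_5) = 69.24°
δ = |180° − 69.24°| = 110.76°
110.76° > 2α = 66.05°  →  invalid

δ = 110.76°, invalid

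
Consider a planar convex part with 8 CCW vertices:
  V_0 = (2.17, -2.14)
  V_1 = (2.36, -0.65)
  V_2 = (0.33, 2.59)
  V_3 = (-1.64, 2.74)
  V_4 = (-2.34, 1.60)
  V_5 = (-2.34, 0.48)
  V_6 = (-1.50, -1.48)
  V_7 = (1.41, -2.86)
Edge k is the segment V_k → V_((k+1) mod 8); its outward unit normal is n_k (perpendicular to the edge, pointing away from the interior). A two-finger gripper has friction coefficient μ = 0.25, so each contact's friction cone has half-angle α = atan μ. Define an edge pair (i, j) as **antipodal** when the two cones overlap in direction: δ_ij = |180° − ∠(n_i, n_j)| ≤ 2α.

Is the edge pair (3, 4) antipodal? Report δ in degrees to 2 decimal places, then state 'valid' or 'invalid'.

α = atan 0.25 = 14.04°;  2α = 28.07°
edge 3: e_3 = (-0.70, -1.14);  n_3 = (-0.8522, +0.5233)
edge 4: e_4 = (+0.00, -1.12);  n_4 = (-1.0000, -0.0000)
∠(n_3, n_4) = 31.55°
δ = |180° − 31.55°| = 148.45°
148.45° > 2α = 28.07°  →  invalid

δ = 148.45°, invalid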